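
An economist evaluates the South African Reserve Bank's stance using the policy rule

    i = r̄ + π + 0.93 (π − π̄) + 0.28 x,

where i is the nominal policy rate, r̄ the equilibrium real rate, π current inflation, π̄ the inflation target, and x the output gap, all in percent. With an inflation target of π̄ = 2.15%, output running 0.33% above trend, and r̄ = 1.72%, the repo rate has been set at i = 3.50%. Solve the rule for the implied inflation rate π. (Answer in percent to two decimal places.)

1.91%

Output 0.33% above potential → x = 0.33.
Collecting π: i = r̄ + (1 + 0.93) π − 0.93 π̄ + 0.28 x
1.93 π = 3.50 − 1.72 + 0.93 × 2.15 − 0.28 × 0.33 = 3.6871
π = 3.6871 / 1.93 = 1.91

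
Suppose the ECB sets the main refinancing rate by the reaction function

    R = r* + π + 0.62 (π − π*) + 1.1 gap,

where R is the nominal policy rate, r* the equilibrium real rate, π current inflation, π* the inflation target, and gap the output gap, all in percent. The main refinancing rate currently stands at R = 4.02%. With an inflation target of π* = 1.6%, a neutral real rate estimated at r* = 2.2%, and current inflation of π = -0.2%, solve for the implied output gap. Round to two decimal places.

2.85%

1.1 gap = 4.02 − 2.2 − (-0.2) − 0.62 × ((-0.2) − 1.6) = 3.136
gap = 3.136 / 1.1 = 2.85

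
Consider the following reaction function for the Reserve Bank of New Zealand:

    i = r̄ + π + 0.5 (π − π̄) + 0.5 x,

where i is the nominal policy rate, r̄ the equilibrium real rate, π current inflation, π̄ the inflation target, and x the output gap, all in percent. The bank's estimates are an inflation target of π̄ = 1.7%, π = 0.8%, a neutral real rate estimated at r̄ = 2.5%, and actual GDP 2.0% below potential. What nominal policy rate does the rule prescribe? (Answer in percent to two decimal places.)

Output 2.0% below potential → x = -2.0.
i = 2.5 + 0.8 + 0.5 × (0.8 − 1.7) + 0.5 × (-2.0)
   = 2.5 + 0.8 − 0.45 − 1 = 1.85

1.85%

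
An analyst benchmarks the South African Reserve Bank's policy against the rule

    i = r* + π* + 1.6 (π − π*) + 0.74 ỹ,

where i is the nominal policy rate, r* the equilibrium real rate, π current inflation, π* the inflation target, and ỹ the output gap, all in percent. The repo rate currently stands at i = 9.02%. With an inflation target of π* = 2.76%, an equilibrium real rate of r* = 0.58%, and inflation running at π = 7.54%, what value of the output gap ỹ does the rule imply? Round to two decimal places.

-2.66%

0.74 ỹ = 9.02 − 0.58 − 2.76 − 1.6 × (7.54 − 2.76) = -1.968
ỹ = -1.968 / 0.74 = -2.66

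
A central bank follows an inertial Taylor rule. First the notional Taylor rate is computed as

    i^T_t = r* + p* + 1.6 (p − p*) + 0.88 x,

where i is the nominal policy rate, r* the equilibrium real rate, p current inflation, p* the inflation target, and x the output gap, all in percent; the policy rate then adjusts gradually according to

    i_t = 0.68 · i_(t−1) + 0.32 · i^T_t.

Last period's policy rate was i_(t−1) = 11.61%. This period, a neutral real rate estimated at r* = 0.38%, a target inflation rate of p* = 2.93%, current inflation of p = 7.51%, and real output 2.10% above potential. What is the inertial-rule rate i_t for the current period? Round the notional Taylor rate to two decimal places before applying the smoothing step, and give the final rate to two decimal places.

11.89%

Output 2.10% above potential → x = 2.10.
i^T_t = 0.38 + 2.93 + 1.6 × (7.51 − 2.93) + 0.88 × 2.10
   = 0.38 + 2.93 + 7.328 + 1.848 = 12.49
i_t = 0.68 × 11.61 + 0.32 × 12.49 = 7.8948 + 3.9968 = 11.89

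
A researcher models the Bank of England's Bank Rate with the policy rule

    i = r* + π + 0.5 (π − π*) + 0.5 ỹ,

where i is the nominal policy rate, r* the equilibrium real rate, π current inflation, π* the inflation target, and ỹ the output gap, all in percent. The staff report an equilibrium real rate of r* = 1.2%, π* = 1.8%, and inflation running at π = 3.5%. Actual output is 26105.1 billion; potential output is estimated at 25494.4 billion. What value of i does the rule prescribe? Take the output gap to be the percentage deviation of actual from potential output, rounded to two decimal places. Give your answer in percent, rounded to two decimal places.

Output gap = 100 × (26105.1 − 25494.4) / 25494.4 = 2.40%.
i = 1.20 + 3.50 + 0.5 × (3.50 − 1.80) + 0.5 × 2.40
   = 1.20 + 3.5 + 0.85 + 1.2 = 6.75

6.75%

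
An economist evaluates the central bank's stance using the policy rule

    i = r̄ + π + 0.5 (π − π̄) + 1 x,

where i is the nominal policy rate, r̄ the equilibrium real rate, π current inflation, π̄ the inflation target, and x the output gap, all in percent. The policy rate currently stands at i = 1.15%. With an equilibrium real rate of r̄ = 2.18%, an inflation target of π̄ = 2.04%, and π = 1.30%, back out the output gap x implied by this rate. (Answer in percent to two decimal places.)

-1.96%

1 x = 1.15 − 2.18 − 1.30 − 0.5 × (1.30 − 2.04) = -1.96
x = -1.96 / 1 = -1.96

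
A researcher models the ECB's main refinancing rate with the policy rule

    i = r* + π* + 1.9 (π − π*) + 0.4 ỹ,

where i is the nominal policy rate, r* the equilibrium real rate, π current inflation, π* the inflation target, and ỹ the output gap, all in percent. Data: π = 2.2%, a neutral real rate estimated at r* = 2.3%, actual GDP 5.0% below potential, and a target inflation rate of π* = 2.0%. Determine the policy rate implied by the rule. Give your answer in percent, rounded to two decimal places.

Output 5.0% below potential → ỹ = -5.0.
i = 2.3 + 2.0 + 1.9 × (2.2 − 2.0) + 0.4 × (-5.0)
   = 2.3 + 2 + 0.38 − 2 = 2.68

2.68%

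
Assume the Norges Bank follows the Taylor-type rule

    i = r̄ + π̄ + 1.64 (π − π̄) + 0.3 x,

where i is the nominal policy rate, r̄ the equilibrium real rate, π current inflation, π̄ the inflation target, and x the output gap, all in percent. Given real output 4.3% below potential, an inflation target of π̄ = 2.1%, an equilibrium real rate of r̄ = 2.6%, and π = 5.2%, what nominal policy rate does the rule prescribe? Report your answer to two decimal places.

8.49%

Output 4.3% below potential → x = -4.3.
i = 2.6 + 2.1 + 1.64 × (5.2 − 2.1) + 0.3 × (-4.3)
   = 2.6 + 2.1 + 5.084 − 1.29 = 8.49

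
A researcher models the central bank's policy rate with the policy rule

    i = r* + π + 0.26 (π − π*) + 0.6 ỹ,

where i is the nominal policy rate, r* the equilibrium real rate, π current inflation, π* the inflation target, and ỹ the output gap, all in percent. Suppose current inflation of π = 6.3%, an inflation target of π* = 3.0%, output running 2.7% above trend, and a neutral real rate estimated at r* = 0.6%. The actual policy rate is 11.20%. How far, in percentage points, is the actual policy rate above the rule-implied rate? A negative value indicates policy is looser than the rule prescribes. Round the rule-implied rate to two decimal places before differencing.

1.82 pp

Output 2.7% above potential → ỹ = 2.7.
i = 0.6 + 6.3 + 0.26 × (6.3 − 3.0) + 0.6 × 2.7
   = 0.6 + 6.3 + 0.858 + 1.62 = 9.38
Deviation = 11.20 − 9.38 = 1.82 pp.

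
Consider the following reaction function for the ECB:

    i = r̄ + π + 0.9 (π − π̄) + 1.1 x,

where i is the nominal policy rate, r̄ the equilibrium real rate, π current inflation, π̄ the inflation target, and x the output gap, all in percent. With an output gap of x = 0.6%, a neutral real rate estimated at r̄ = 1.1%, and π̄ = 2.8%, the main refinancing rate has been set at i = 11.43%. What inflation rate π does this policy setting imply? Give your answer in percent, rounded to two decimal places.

6.42%

Collecting π: i = r̄ + (1 + 0.9) π − 0.9 π̄ + 1.1 x
1.9 π = 11.43 − 1.1 + 0.9 × 2.8 − 1.1 × 0.6 = 12.19
π = 12.19 / 1.9 = 6.42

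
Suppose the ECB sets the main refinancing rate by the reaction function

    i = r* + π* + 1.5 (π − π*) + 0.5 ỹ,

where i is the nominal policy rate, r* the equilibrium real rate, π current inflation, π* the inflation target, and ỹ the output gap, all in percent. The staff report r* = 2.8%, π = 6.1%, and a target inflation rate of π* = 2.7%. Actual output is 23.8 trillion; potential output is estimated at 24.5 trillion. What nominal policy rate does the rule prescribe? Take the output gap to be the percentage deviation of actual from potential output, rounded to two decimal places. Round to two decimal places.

9.17%

Output gap = 100 × (23.8 − 24.5) / 24.5 = -2.86%.
i = 2.80 + 2.70 + 1.5 × (6.10 − 2.70) + 0.5 × (-2.86)
   = 2.80 + 2.7 + 5.1 − 1.43 = 9.17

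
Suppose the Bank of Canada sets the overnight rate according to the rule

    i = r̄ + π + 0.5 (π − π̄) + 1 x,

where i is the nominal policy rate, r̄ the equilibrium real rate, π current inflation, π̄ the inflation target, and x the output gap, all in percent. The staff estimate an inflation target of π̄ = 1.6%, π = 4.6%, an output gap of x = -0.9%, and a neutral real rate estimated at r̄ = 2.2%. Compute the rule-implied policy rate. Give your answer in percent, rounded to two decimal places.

i = 2.2 + 4.6 + 0.5 × (4.6 − 1.6) + 1 × (-0.9)
   = 2.2 + 4.6 + 1.5 − 0.9 = 7.40

7.40%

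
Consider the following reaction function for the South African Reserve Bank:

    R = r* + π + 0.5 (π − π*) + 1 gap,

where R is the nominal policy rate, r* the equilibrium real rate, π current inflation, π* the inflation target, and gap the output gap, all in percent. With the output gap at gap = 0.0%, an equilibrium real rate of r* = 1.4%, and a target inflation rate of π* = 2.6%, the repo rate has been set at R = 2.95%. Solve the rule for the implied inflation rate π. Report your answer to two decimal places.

1.90%

Collecting π: R = r* + (1 + 0.5) π − 0.5 π* + 1 gap
1.5 π = 2.95 − 1.4 + 0.5 × 2.6 − 1 × 0.0 = 2.85
π = 2.85 / 1.5 = 1.90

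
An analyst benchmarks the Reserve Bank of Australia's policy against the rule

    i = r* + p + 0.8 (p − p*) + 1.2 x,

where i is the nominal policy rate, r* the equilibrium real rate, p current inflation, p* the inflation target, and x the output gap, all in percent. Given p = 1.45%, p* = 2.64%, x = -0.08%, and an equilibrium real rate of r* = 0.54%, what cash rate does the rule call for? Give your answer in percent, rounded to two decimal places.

0.94%

i = 0.54 + 1.45 + 0.8 × (1.45 − 2.64) + 1.2 × (-0.08)
   = 0.54 + 1.45 − 0.952 − 0.096 = 0.94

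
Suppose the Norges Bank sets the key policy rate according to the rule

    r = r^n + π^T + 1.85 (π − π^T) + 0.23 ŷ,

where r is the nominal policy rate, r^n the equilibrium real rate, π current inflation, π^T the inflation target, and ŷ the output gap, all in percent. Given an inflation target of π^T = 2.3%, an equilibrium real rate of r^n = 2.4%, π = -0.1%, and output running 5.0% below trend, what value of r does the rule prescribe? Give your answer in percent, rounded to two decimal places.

Output 5.0% below potential → ŷ = -5.0.
r = 2.4 + 2.3 + 1.85 × (-0.1 − 2.3) + 0.23 × (-5.0)
   = 2.4 + 2.3 − 4.44 − 1.15 = -0.89

-0.89%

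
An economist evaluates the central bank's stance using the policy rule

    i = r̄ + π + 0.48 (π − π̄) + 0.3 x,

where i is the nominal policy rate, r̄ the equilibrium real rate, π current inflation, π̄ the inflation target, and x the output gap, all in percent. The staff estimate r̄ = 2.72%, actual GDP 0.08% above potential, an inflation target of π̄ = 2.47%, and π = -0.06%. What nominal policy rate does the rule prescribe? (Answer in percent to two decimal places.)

Output 0.08% above potential → x = 0.08.
i = 2.72 + (-0.06) + 0.48 × (-0.06 − 2.47) + 0.3 × 0.08
   = 2.72 − 0.06 − 1.2144 + 0.024 = 1.47

1.47%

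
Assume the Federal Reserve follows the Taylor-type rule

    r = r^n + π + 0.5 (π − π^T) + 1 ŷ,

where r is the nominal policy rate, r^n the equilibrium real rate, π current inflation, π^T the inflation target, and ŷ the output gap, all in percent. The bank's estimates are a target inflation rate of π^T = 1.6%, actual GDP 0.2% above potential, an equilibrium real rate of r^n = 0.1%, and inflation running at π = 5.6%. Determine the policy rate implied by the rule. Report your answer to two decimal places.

7.90%

Output 0.2% above potential → ŷ = 0.2.
r = 0.1 + 5.6 + 0.5 × (5.6 − 1.6) + 1 × 0.2
   = 0.1 + 5.6 + 2 + 0.2 = 7.90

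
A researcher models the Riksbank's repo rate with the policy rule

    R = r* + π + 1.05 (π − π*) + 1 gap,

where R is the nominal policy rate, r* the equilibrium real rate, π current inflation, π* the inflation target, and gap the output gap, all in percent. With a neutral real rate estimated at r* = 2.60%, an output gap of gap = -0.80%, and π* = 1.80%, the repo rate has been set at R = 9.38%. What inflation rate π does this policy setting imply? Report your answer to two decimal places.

4.62%

Collecting π: R = r* + (1 + 1.05) π − 1.05 π* + 1 gap
2.05 π = 9.38 − 2.60 + 1.05 × 1.80 − 1 × (-0.80) = 9.47
π = 9.47 / 2.05 = 4.62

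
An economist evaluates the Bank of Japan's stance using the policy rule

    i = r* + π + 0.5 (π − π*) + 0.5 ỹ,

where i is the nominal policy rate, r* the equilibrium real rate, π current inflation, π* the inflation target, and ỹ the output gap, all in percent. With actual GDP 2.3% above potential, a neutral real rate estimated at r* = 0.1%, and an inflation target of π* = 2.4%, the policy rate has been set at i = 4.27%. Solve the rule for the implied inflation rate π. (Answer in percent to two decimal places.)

2.81%

Output 2.3% above potential → ỹ = 2.3.
Collecting π: i = r* + (1 + 0.5) π − 0.5 π* + 0.5 ỹ
1.5 π = 4.27 − 0.1 + 0.5 × 2.4 − 0.5 × 2.3 = 4.22
π = 4.22 / 1.5 = 2.81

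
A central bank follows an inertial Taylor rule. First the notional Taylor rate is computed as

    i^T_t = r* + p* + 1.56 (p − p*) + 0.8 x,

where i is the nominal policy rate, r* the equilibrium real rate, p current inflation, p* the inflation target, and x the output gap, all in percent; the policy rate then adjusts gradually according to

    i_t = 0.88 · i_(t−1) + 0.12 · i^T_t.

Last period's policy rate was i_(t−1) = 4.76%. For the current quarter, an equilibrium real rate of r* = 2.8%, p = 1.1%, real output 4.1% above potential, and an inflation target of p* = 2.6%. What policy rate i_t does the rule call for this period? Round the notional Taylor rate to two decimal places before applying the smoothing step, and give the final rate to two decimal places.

4.95%

Output 4.1% above potential → x = 4.1.
i^T_t = 2.8 + 2.6 + 1.56 × (1.1 − 2.6) + 0.8 × 4.1
   = 2.8 + 2.6 − 2.34 + 3.28 = 6.34
i_t = 0.88 × 4.76 + 0.12 × 6.34 = 4.1888 + 0.7608 = 4.95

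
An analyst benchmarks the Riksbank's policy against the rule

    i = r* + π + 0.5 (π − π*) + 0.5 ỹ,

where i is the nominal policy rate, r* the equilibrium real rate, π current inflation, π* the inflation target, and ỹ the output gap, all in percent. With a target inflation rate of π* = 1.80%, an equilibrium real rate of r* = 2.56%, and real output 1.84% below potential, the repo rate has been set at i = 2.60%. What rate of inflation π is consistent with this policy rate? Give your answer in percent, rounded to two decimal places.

1.24%

Output 1.84% below potential → ỹ = -1.84.
Collecting π: i = r* + (1 + 0.5) π − 0.5 π* + 0.5 ỹ
1.5 π = 2.60 − 2.56 + 0.5 × 1.80 − 0.5 × (-1.84) = 1.86
π = 1.86 / 1.5 = 1.24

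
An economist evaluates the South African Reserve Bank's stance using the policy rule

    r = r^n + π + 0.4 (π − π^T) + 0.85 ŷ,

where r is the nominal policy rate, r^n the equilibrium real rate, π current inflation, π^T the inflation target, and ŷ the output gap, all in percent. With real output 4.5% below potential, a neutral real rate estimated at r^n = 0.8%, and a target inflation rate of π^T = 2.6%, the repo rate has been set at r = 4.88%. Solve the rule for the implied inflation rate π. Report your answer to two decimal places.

6.39%

Output 4.5% below potential → ŷ = -4.5.
Collecting π: r = r^n + (1 + 0.4) π − 0.4 π^T + 0.85 ŷ
1.4 π = 4.88 − 0.8 + 0.4 × 2.6 − 0.85 × (-4.5) = 8.945
π = 8.945 / 1.4 = 6.39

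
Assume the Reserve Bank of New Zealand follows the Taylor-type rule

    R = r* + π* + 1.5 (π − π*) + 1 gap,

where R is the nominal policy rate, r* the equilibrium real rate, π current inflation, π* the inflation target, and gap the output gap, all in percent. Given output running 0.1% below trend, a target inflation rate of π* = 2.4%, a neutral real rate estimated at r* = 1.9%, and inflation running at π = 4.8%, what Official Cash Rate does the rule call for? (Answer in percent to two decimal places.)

Output 0.1% below potential → gap = -0.1.
R = 1.9 + 2.4 + 1.5 × (4.8 − 2.4) + 1 × (-0.1)
   = 1.9 + 2.4 + 3.6 − 0.1 = 7.80

7.80%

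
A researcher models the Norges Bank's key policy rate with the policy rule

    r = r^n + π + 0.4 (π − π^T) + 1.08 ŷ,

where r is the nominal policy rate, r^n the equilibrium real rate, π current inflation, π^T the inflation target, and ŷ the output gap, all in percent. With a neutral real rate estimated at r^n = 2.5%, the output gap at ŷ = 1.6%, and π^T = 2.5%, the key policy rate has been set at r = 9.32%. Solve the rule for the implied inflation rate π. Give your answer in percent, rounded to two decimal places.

Collecting π: r = r^n + (1 + 0.4) π − 0.4 π^T + 1.08 ŷ
1.4 π = 9.32 − 2.5 + 0.4 × 2.5 − 1.08 × 1.6 = 6.092
π = 6.092 / 1.4 = 4.35

4.35%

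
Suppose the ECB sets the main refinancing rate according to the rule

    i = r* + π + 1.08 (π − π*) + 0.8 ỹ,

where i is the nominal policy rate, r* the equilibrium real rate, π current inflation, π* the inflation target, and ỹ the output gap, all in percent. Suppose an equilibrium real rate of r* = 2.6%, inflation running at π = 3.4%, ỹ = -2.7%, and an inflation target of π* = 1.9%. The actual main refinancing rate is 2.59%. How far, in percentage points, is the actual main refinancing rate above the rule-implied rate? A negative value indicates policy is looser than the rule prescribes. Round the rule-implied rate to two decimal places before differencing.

i = 2.6 + 3.4 + 1.08 × (3.4 − 1.9) + 0.8 × (-2.7)
   = 2.6 + 3.4 + 1.62 − 2.16 = 5.46
Deviation = 2.59 − 5.46 = -2.87 pp.

-2.87 pp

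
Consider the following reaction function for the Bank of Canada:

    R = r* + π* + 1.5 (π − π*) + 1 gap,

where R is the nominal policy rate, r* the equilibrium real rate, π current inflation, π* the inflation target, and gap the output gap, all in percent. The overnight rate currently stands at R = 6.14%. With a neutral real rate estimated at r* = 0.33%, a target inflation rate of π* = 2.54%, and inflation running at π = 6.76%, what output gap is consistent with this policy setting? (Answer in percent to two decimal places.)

-3.06%

1 gap = 6.14 − 0.33 − 2.54 − 1.5 × (6.76 − 2.54) = -3.06
gap = -3.06 / 1 = -3.06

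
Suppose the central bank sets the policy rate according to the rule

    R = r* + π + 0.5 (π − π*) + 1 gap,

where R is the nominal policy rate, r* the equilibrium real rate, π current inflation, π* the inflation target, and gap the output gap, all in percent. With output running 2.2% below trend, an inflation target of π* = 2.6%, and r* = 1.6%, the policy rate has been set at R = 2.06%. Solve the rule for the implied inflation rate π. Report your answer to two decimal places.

Output 2.2% below potential → gap = -2.2.
Collecting π: R = r* + (1 + 0.5) π − 0.5 π* + 1 gap
1.5 π = 2.06 − 1.6 + 0.5 × 2.6 − 1 × (-2.2) = 3.96
π = 3.96 / 1.5 = 2.64

2.64%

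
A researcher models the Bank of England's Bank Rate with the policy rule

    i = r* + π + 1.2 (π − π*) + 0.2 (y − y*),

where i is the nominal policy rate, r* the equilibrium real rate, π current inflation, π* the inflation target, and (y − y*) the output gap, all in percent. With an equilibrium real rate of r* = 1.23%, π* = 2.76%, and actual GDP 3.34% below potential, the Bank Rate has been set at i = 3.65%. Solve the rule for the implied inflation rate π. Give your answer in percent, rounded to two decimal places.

Output 3.34% below potential → (y − y*) = -3.34.
Collecting π: i = r* + (1 + 1.2) π − 1.2 π* + 0.2 (y − y*)
2.2 π = 3.65 − 1.23 + 1.2 × 2.76 − 0.2 × (-3.34) = 6.4
π = 6.4 / 2.2 = 2.91

2.91%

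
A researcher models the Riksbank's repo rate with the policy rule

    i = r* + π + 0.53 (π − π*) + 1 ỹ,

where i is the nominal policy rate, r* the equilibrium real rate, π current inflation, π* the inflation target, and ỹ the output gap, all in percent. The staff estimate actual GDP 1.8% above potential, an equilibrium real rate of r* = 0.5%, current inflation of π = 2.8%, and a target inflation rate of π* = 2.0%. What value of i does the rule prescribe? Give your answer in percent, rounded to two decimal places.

5.52%

Output 1.8% above potential → ỹ = 1.8.
i = 0.5 + 2.8 + 0.53 × (2.8 − 2.0) + 1 × 1.8
   = 0.5 + 2.8 + 0.424 + 1.8 = 5.52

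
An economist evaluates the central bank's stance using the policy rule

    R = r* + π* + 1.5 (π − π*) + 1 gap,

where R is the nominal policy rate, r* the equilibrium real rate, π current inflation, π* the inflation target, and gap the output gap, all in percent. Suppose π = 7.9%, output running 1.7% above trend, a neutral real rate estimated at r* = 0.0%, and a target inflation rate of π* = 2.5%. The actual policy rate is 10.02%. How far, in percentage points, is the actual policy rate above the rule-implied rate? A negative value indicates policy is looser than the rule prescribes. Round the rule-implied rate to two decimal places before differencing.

Output 1.7% above potential → gap = 1.7.
R = 0.0 + 2.5 + 1.5 × (7.9 − 2.5) + 1 × 1.7
   = 0.0 + 2.5 + 8.1 + 1.7 = 12.30
Deviation = 10.02 − 12.30 = -2.28 pp.

-2.28 pp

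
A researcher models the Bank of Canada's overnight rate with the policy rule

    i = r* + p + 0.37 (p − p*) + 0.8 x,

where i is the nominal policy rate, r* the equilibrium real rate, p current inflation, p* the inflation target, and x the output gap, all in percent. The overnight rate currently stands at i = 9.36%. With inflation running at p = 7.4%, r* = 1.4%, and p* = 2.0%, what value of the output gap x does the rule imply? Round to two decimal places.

0.8 x = 9.36 − 1.4 − 7.4 − 0.37 × (7.4 − 2.0) = -1.438
x = -1.438 / 0.8 = -1.80

-1.80%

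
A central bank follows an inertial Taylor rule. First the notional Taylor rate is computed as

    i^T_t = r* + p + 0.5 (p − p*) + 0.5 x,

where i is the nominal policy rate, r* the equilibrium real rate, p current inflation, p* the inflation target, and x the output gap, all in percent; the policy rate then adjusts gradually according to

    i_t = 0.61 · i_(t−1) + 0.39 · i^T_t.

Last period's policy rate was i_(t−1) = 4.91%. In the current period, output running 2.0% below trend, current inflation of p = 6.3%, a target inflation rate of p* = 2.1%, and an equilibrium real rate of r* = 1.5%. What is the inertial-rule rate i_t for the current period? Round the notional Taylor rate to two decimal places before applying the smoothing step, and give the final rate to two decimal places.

6.47%

Output 2.0% below potential → x = -2.0.
i^T_t = 1.5 + 6.3 + 0.5 × (6.3 − 2.1) + 0.5 × (-2.0)
   = 1.5 + 6.3 + 2.1 − 1 = 8.90
i_t = 0.61 × 4.91 + 0.39 × 8.90 = 2.9951 + 3.471 = 6.47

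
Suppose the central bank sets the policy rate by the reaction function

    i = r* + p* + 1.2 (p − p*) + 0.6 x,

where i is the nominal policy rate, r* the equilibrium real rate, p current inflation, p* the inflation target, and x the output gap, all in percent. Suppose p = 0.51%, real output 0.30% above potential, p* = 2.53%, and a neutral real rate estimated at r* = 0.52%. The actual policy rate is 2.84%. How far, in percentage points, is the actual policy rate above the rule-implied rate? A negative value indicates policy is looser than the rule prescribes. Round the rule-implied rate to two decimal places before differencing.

2.03 pp

Output 0.30% above potential → x = 0.30.
i = 0.52 + 2.53 + 1.2 × (0.51 − 2.53) + 0.6 × 0.30
   = 0.52 + 2.53 − 2.424 + 0.18 = 0.81
Deviation = 2.84 − 0.81 = 2.03 pp.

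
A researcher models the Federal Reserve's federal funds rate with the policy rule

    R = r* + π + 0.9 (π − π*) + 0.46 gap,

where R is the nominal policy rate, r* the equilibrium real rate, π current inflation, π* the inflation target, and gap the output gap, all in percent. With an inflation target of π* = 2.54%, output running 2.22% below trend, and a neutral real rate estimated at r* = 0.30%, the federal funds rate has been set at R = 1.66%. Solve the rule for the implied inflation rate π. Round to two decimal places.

2.46%

Output 2.22% below potential → gap = -2.22.
Collecting π: R = r* + (1 + 0.9) π − 0.9 π* + 0.46 gap
1.9 π = 1.66 − 0.30 + 0.9 × 2.54 − 0.46 × (-2.22) = 4.6672
π = 4.6672 / 1.9 = 2.46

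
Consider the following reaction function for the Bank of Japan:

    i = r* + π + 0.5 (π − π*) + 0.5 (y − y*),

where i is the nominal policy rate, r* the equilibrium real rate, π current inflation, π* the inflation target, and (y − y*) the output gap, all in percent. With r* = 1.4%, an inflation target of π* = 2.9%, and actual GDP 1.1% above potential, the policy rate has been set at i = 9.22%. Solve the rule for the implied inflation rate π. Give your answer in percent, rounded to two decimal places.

5.81%

Output 1.1% above potential → (y − y*) = 1.1.
Collecting π: i = r* + (1 + 0.5) π − 0.5 π* + 0.5 (y − y*)
1.5 π = 9.22 − 1.4 + 0.5 × 2.9 − 0.5 × 1.1 = 8.72
π = 8.72 / 1.5 = 5.81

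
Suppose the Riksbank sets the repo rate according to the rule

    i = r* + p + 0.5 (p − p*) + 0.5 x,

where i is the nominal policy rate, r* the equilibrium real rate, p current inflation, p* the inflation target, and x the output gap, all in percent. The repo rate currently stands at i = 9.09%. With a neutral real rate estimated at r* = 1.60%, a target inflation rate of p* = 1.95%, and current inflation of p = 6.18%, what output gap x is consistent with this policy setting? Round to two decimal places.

-1.61%

0.5 x = 9.09 − 1.60 − 6.18 − 0.5 × (6.18 − 1.95) = -0.805
x = -0.805 / 0.5 = -1.61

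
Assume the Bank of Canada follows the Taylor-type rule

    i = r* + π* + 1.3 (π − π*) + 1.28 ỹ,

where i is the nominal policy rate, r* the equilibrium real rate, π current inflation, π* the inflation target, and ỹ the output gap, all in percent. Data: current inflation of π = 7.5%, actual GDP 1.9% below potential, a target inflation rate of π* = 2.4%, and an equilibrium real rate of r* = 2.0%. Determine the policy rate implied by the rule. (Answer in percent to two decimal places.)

8.60%

Output 1.9% below potential → ỹ = -1.9.
i = 2.0 + 2.4 + 1.3 × (7.5 − 2.4) + 1.28 × (-1.9)
   = 2.0 + 2.4 + 6.63 − 2.432 = 8.60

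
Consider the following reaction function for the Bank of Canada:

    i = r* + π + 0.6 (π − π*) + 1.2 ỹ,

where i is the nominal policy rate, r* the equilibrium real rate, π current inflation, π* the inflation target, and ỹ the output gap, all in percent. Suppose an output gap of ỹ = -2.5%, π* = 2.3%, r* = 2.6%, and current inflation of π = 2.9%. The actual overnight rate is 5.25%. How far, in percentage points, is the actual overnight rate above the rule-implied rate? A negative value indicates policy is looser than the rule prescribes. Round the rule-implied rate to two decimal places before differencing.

2.39 pp

i = 2.6 + 2.9 + 0.6 × (2.9 − 2.3) + 1.2 × (-2.5)
   = 2.6 + 2.9 + 0.36 − 3 = 2.86
Deviation = 5.25 − 2.86 = 2.39 pp.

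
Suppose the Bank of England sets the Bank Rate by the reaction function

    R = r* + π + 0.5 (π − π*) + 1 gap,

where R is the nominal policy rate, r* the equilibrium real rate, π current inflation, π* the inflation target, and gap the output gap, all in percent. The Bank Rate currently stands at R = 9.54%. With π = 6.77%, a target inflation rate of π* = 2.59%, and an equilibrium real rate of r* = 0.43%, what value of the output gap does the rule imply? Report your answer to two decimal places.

1 gap = 9.54 − 0.43 − 6.77 − 0.5 × (6.77 − 2.59) = 0.25
gap = 0.25 / 1 = 0.25

0.25%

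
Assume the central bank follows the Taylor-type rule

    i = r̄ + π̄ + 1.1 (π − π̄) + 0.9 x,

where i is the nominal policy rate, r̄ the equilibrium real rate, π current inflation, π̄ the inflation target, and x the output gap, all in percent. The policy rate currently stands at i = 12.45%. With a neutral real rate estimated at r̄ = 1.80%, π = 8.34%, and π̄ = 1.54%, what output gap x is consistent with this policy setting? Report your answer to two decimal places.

1.81%

0.9 x = 12.45 − 1.80 − 1.54 − 1.1 × (8.34 − 1.54) = 1.63
x = 1.63 / 0.9 = 1.81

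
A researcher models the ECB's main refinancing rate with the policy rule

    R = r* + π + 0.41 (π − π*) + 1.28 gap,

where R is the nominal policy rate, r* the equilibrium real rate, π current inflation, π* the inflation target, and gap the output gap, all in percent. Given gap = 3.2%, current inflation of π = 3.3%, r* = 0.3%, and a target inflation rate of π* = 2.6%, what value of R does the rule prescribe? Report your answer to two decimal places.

7.98%

R = 0.3 + 3.3 + 0.41 × (3.3 − 2.6) + 1.28 × 3.2
   = 0.3 + 3.3 + 0.287 + 4.096 = 7.98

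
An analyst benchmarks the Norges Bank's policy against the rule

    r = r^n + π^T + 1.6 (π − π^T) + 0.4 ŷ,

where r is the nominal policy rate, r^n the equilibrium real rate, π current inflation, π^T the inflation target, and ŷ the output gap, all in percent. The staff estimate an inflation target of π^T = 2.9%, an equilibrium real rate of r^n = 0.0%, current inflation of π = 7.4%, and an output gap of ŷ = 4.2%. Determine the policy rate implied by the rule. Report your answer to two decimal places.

11.78%

r = 0.0 + 2.9 + 1.6 × (7.4 − 2.9) + 0.4 × 4.2
   = 0.0 + 2.9 + 7.2 + 1.68 = 11.78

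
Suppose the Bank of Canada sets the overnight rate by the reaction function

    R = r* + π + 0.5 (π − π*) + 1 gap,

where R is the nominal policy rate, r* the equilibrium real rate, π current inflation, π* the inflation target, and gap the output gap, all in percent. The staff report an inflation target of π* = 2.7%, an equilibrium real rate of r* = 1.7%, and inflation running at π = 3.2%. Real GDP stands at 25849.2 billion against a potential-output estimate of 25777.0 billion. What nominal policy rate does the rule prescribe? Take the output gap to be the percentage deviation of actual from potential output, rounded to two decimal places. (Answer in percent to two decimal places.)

Output gap = 100 × (25849.2 − 25777.0) / 25777.0 = 0.28%.
R = 1.70 + 3.20 + 0.5 × (3.20 − 2.70) + 1 × 0.28
   = 1.70 + 3.2 + 0.25 + 0.28 = 5.43

5.43%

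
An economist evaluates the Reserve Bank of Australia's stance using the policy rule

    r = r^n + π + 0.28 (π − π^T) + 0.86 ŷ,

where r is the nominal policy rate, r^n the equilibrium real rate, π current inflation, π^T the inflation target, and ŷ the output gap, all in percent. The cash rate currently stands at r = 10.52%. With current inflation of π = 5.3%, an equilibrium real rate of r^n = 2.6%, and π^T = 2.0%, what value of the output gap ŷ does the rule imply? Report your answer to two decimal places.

0.86 ŷ = 10.52 − 2.6 − 5.3 − 0.28 × (5.3 − 2.0) = 1.696
ŷ = 1.696 / 0.86 = 1.97

1.97%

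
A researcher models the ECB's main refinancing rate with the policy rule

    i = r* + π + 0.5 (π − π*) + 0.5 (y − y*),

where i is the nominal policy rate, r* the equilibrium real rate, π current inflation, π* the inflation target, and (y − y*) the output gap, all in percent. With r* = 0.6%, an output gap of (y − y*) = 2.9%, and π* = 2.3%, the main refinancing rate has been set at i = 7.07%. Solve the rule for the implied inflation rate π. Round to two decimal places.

Collecting π: i = r* + (1 + 0.5) π − 0.5 π* + 0.5 (y − y*)
1.5 π = 7.07 − 0.6 + 0.5 × 2.3 − 0.5 × 2.9 = 6.17
π = 6.17 / 1.5 = 4.11

4.11%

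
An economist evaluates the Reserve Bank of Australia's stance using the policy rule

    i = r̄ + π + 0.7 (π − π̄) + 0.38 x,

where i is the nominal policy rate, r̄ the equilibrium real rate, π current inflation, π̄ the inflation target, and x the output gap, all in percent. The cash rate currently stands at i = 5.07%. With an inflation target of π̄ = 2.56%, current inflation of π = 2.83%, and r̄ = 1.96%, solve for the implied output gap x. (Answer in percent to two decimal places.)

0.38 x = 5.07 − 1.96 − 2.83 − 0.7 × (2.83 − 2.56) = 0.091
x = 0.091 / 0.38 = 0.24

0.24%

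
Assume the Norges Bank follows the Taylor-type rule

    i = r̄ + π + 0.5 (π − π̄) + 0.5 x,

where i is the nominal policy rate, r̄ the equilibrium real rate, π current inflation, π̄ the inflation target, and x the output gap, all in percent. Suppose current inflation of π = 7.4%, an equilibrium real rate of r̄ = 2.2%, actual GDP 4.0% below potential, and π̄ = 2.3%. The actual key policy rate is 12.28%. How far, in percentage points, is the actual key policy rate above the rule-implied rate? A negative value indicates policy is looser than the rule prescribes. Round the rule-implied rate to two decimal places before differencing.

2.13 pp

Output 4.0% below potential → x = -4.0.
i = 2.2 + 7.4 + 0.5 × (7.4 − 2.3) + 0.5 × (-4.0)
   = 2.2 + 7.4 + 2.55 − 2 = 10.15
Deviation = 12.28 − 10.15 = 2.13 pp.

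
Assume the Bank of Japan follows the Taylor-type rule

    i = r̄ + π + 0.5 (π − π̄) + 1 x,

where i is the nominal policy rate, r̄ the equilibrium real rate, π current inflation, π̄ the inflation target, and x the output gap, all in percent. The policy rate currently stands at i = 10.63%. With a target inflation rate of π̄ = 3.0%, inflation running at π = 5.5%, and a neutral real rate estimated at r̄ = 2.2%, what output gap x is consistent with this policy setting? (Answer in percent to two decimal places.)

1 x = 10.63 − 2.2 − 5.5 − 0.5 × (5.5 − 3.0) = 1.68
x = 1.68 / 1 = 1.68

1.68%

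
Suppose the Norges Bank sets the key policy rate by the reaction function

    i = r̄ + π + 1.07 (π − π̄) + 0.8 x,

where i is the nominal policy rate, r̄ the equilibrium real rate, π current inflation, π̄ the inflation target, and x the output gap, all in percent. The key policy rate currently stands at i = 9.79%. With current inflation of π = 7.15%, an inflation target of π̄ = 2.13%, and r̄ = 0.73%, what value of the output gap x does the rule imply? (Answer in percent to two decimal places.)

-4.33%

0.8 x = 9.79 − 0.73 − 7.15 − 1.07 × (7.15 − 2.13) = -3.4614
x = -3.4614 / 0.8 = -4.33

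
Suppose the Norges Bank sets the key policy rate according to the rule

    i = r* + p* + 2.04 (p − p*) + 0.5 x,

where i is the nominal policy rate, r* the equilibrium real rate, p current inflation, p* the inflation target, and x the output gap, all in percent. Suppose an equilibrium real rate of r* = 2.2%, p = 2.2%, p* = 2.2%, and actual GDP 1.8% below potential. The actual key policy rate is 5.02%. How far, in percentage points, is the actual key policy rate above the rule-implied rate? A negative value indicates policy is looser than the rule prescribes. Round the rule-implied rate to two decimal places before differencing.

1.52 pp

Output 1.8% below potential → x = -1.8.
i = 2.2 + 2.2 + 2.04 × (2.2 − 2.2) + 0.5 × (-1.8)
   = 2.2 + 2.2 + 0 − 0.9 = 3.50
Deviation = 5.02 − 3.50 = 1.52 pp.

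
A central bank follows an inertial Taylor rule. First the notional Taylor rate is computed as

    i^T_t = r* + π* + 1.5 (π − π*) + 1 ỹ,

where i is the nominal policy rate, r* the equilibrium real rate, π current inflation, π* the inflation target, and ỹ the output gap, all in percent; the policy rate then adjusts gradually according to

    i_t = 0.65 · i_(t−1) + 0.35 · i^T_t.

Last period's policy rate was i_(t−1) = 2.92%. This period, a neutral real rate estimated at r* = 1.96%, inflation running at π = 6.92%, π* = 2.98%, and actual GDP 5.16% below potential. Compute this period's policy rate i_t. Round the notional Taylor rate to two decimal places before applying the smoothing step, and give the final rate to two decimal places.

Output 5.16% below potential → ỹ = -5.16.
i^T_t = 1.96 + 2.98 + 1.5 × (6.92 − 2.98) + 1 × (-5.16)
   = 1.96 + 2.98 + 5.91 − 5.16 = 5.69
i_t = 0.65 × 2.92 + 0.35 × 5.69 = 1.898 + 1.9915 = 3.89

3.89%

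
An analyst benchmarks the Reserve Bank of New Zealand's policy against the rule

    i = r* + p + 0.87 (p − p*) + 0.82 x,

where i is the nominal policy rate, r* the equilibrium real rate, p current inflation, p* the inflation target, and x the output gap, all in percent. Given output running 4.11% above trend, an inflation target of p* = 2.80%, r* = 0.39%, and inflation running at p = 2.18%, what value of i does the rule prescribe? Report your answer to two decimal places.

Output 4.11% above potential → x = 4.11.
i = 0.39 + 2.18 + 0.87 × (2.18 − 2.80) + 0.82 × 4.11
   = 0.39 + 2.18 − 0.5394 + 3.3702 = 5.40

5.40%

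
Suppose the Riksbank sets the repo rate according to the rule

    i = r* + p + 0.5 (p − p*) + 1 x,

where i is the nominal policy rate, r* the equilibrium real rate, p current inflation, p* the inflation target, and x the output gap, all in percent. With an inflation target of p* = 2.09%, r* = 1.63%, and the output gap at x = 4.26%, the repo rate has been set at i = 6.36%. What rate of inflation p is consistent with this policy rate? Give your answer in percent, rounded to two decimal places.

Collecting p: i = r* + (1 + 0.5) p − 0.5 p* + 1 x
1.5 p = 6.36 − 1.63 + 0.5 × 2.09 − 1 × 4.26 = 1.515
p = 1.515 / 1.5 = 1.01

1.01%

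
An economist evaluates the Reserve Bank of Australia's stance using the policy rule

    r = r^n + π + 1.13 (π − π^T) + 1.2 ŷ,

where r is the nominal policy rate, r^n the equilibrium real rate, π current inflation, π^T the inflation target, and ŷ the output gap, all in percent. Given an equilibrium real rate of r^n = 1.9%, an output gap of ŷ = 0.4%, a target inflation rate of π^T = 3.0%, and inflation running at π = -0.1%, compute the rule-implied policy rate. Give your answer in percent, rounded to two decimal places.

r = 1.9 + (-0.1) + 1.13 × (-0.1 − 3.0) + 1.2 × 0.4
   = 1.9 − 0.1 − 3.503 + 0.48 = -1.22

-1.22%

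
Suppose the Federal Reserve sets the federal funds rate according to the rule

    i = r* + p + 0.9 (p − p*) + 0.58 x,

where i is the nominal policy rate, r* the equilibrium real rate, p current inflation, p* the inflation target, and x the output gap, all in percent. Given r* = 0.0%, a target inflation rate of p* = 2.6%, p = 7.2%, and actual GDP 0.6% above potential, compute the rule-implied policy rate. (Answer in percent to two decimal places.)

Output 0.6% above potential → x = 0.6.
i = 0.0 + 7.2 + 0.9 × (7.2 − 2.6) + 0.58 × 0.6
   = 0.0 + 7.2 + 4.14 + 0.348 = 11.69

11.69%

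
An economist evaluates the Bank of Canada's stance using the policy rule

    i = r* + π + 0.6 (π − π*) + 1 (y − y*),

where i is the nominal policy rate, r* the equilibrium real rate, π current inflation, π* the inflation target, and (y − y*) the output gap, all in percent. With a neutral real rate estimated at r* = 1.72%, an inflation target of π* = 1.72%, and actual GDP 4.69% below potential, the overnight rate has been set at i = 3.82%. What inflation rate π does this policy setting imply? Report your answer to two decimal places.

Output 4.69% below potential → (y − y*) = -4.69.
Collecting π: i = r* + (1 + 0.6) π − 0.6 π* + 1 (y − y*)
1.6 π = 3.82 − 1.72 + 0.6 × 1.72 − 1 × (-4.69) = 7.822
π = 7.822 / 1.6 = 4.89

4.89%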